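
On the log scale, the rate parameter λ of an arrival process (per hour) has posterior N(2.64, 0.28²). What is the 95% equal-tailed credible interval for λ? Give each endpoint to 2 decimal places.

On the log scale the 95% interval is 2.64 ± 1.960 × 0.28 = [2.0912, 3.1888].
Exponentiate: [e^2.0912, e^3.1888] = [8.09, 24.26].

[8.09, 24.26]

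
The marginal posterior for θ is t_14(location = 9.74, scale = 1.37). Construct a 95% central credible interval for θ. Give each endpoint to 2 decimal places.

[6.80, 12.68]

The t_14 distribution is symmetric; the 95% interval is 9.74 ± t·1.37 with t_{0.975,14} = 2.145.
Half-width: 2.145 × 1.37 = 2.94.
9.74 − 2.94 = 6.80; 9.74 + 2.94 = 12.68.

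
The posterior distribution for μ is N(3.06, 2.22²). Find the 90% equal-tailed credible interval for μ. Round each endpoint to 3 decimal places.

The posterior is symmetric, so the 90% equal-tailed interval is μ = 3.06 ± z·2.22 with z = 1.645.
Half-width: 1.645 × 2.22 = 3.652.
3.06 − 3.652 = -0.592; 3.06 + 3.652 = 6.712.

[-0.592, 6.712]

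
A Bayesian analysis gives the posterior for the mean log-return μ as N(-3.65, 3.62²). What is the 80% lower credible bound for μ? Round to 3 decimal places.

Need L with P(μ ≥ L) = 0.80: L = -3.65 − z_{0.2}·3.62.
z = 0.842; L = -3.65 − 0.842 × 3.62 = -6.697.

-6.697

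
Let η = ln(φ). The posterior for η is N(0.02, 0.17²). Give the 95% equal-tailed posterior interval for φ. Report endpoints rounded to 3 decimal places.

On the log scale the 95% interval is 0.02 ± 1.960 × 0.17 = [-0.3132, 0.3532].
Exponentiate: [e^-0.3132, e^0.3532] = [0.731, 1.424].

[0.731, 1.424]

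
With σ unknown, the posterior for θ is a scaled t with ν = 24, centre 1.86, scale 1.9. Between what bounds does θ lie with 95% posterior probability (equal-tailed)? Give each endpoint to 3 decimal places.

The t_24 distribution is symmetric; the 95% interval is 1.86 ± t·1.9 with t_{0.975,24} = 2.064.
Half-width: 2.064 × 1.9 = 3.921.
1.86 − 3.921 = -2.061; 1.86 + 3.921 = 5.781.

[-2.061, 5.781]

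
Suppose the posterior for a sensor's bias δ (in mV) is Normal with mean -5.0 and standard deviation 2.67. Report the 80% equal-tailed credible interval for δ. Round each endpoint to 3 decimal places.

The posterior is symmetric, so the 80% equal-tailed interval is δ = -5.0 ± z·2.67 with z = 1.282.
Half-width: 1.282 × 2.67 = 3.422.
-5.0 − 3.422 = -8.422; -5.0 + 3.422 = -1.578.

[-8.422, -1.578]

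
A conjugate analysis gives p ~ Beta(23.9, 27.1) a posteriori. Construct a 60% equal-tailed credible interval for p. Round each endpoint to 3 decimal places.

[0.410, 0.527]

Posterior: Beta(23.9, 27.1).
Equal-tailed 60% interval: the 0.2 and 0.8 quantiles of Beta(23.9, 27.1).
Posterior mean ≈ 0.469, SD ≈ 0.069; a Normal approximation gives roughly [0.410, 0.527].
Exact: F⁻¹(0.2) = 0.410; F⁻¹(0.8) = 0.527.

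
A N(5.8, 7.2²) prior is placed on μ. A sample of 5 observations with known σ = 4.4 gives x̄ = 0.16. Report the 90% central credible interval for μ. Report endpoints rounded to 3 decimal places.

[-2.570, 3.674]

Posterior precision = 1/7.2² + 5/4.4² = 0.0193 + 0.2583 = 0.2776, so posterior SD = 1.8981.
Posterior mean = (5.8/7.2² + 5·0.16/4.4²) / 0.2776 = 0.5520.
Interval: 0.5520 ± 1.645 × 1.8981 → [-2.570, 3.674].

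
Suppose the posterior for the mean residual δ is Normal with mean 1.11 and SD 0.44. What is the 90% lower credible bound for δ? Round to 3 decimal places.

Need L with P(δ ≥ L) = 0.90: L = 1.11 − z_{0.1}·0.44.
z = 1.282; L = 1.11 − 1.282 × 0.44 = 0.546.

0.546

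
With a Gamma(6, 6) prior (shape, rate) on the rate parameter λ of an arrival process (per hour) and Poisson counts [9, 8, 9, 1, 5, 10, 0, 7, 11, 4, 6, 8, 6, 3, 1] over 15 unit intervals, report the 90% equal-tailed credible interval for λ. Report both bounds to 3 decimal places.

[3.745, 5.262]

Posterior: Gamma(6+88, 6+15) = Gamma(94, 21) (shape, rate).
Equal-tailed 90% interval: Gamma(94, 21) quantiles at 0.05 and 0.95.
Posterior mean ≈ 4.476, SD ≈ 0.462; a Normal approximation gives roughly [3.717, 5.236].
Exact: lower = 3.745; upper = 5.262.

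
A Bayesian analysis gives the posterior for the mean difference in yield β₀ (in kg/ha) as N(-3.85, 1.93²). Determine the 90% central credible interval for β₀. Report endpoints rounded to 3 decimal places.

[-7.025, -0.675]

The posterior is symmetric, so the 90% equal-tailed interval is β₀ = -3.85 ± z·1.93 with z = 1.645.
Half-width: 1.645 × 1.93 = 3.175.
-3.85 − 3.175 = -7.025; -3.85 + 3.175 = -0.675.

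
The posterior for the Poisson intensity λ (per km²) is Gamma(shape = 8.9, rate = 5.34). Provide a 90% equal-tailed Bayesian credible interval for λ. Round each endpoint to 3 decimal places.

Posterior: Gamma(shape 8.9, rate 5.34).
Equal-tailed 90% interval: Gamma(8.9, 5.34) quantiles at 0.05 and 0.95.
Posterior mean ≈ 1.667, SD ≈ 0.559; a Normal approximation gives roughly [0.748, 2.586].
Exact: lower = 0.866; upper = 2.679.

[0.866, 2.679]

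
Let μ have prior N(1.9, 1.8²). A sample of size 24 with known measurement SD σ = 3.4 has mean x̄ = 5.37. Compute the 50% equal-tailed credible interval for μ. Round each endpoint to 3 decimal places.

Posterior precision = 1/1.8² + 24/3.4² = 0.3086 + 2.0761 = 2.3848, so posterior SD = 0.6476.
Posterior mean = (1.9/1.8² + 24·5.37/3.4²) / 2.3848 = 4.9209.
Interval: 4.9209 ± 0.674 × 0.6476 → [4.484, 5.358].

[4.484, 5.358]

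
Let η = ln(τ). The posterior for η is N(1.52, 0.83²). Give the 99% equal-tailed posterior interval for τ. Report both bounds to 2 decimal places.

On the log scale the 99% interval is 1.52 ± 2.576 × 0.83 = [-0.6179, 3.6579].
Exponentiate: [e^-0.6179, e^3.6579] = [0.54, 38.78].

[0.54, 38.78]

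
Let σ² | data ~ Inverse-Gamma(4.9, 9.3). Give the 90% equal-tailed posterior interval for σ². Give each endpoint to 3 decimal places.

[1.032, 4.875]

Inverse-Gamma(4.9, 9.3) quantiles: F⁻¹(0.05) and F⁻¹(0.95).
Equivalently, 1/σ² ~ Gamma(4.9, rate = 9.3); invert its 0.95 and 0.05 quantiles.
Posterior mean ≈ 2.385, SD ≈ 1.400; a Normal approximation gives roughly [0.081, 4.688].
Exact: lower = 1.032; upper = 4.875.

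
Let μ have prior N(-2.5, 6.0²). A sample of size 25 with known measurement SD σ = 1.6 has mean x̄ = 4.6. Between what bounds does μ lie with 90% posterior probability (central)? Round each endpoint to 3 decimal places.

Posterior precision = 1/6.0² + 25/1.6² = 0.0278 + 9.7656 = 9.7934, so posterior SD = 0.3195.
Posterior mean = (-2.5/6.0² + 25·4.6/1.6²) / 9.7934 = 4.5799.
Interval: 4.5799 ± 1.645 × 0.3195 → [4.054, 5.105].

[4.054, 5.105]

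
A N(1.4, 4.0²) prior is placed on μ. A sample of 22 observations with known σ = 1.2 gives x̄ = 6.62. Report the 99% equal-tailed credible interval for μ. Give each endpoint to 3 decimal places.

[5.941, 7.256]

Posterior precision = 1/4.0² + 22/1.2² = 0.0625 + 15.2778 = 15.3403, so posterior SD = 0.2553.
Posterior mean = (1.4/4.0² + 22·6.62/1.2²) / 15.3403 = 6.5987.
Interval: 6.5987 ± 2.576 × 0.2553 → [5.941, 7.256].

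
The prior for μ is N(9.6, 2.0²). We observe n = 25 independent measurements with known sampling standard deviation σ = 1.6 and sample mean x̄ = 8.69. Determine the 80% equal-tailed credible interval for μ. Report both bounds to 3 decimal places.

[8.308, 9.118]

Posterior precision = 1/2.0² + 25/1.6² = 0.2500 + 9.7656 = 10.0156, so posterior SD = 0.3160.
Posterior mean = (9.6/2.0² + 25·8.69/1.6²) / 10.0156 = 8.7127.
Interval: 8.7127 ± 1.282 × 0.3160 → [8.308, 9.118].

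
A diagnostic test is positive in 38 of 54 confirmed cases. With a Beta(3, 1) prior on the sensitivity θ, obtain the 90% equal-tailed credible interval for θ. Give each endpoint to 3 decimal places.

[0.605, 0.800]

Posterior: Beta(3+38, 1+16) = Beta(41, 17).
Equal-tailed 90% interval: the 0.05 and 0.95 quantiles of Beta(41, 17).
Posterior mean ≈ 0.707, SD ≈ 0.059; a Normal approximation gives roughly [0.609, 0.804].
Exact: F⁻¹(0.05) = 0.605; F⁻¹(0.95) = 0.800.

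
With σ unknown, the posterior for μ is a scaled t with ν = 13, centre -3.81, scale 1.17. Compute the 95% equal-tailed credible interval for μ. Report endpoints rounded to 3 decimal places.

[-6.338, -1.282]

The t_13 distribution is symmetric; the 95% interval is -3.81 ± t·1.17 with t_{0.975,13} = 2.160.
Half-width: 2.160 × 1.17 = 2.528.
-3.81 − 2.528 = -6.338; -3.81 + 2.528 = -1.282.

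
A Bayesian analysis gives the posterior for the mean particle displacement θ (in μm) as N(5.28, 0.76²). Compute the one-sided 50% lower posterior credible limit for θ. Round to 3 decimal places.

Need L with P(θ ≥ L) = 0.50: L = 5.28 − z_{0.5}·0.76.
z = 0.000; L = 5.28 − 0.000 × 0.76 = 5.280.

5.280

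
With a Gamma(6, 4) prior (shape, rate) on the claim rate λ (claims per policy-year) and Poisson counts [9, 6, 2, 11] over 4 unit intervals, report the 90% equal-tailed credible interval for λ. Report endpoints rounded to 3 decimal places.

Posterior: Gamma(6+28, 4+4) = Gamma(34, 8) (shape, rate).
Equal-tailed 90% interval: Gamma(34, 8) quantiles at 0.05 and 0.95.
Posterior mean ≈ 4.250, SD ≈ 0.729; a Normal approximation gives roughly [3.051, 5.449].
Exact: lower = 3.126; upper = 5.516.

[3.126, 5.516]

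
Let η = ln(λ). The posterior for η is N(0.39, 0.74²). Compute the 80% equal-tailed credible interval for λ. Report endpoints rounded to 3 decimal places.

[0.572, 3.813]

On the log scale the 80% interval is 0.39 ± 1.282 × 0.74 = [-0.5583, 1.3383].
Exponentiate: [e^-0.5583, e^1.3383] = [0.572, 3.813].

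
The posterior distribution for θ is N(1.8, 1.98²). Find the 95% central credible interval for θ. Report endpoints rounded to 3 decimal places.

[-2.081, 5.681]

The posterior is symmetric, so the 95% equal-tailed interval is θ = 1.8 ± z·1.98 with z = 1.960.
Half-width: 1.960 × 1.98 = 3.881.
1.8 − 3.881 = -2.081; 1.8 + 3.881 = 5.681.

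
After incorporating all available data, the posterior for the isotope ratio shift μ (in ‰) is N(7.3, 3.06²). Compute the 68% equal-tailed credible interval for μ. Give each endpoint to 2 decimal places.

[4.26, 10.34]

The posterior is symmetric, so the 68% equal-tailed interval is μ = 7.3 ± z·3.06 with z = 0.994.
Half-width: 0.994 × 3.06 = 3.04.
7.3 − 3.04 = 4.26; 7.3 + 3.04 = 10.34.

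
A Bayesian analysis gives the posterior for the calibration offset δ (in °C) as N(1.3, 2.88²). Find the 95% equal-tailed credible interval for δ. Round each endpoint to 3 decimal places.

The posterior is symmetric, so the 95% equal-tailed interval is δ = 1.3 ± z·2.88 with z = 1.960.
Half-width: 1.960 × 2.88 = 5.645.
1.3 − 5.645 = -4.345; 1.3 + 5.645 = 6.945.

[-4.345, 6.945]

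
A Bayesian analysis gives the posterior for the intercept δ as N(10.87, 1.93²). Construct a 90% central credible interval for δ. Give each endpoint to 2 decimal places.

The posterior is symmetric, so the 90% equal-tailed interval is δ = 10.87 ± z·1.93 with z = 1.645.
Half-width: 1.645 × 1.93 = 3.17.
10.87 − 3.17 = 7.70; 10.87 + 3.17 = 14.04.

[7.70, 14.04]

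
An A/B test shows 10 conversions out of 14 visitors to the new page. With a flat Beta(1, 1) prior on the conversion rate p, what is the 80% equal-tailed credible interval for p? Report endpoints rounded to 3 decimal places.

Posterior: Beta(1+10, 1+4) = Beta(11, 5).
Equal-tailed 80% interval: the 0.1 and 0.9 quantiles of Beta(11, 5).
Posterior mean ≈ 0.688, SD ≈ 0.112; a Normal approximation gives roughly [0.543, 0.832].
Exact: F⁻¹(0.1) = 0.536; F⁻¹(0.9) = 0.828.

[0.536, 0.828]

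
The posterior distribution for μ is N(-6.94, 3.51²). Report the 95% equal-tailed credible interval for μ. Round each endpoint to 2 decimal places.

The posterior is symmetric, so the 95% equal-tailed interval is μ = -6.94 ± z·3.51 with z = 1.960.
Half-width: 1.960 × 3.51 = 6.88.
-6.94 − 6.88 = -13.82; -6.94 + 6.88 = -0.06.

[-13.82, -0.06]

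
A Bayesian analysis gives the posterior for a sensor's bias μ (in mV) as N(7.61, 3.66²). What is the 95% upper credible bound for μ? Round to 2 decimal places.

13.63

Need U with P(μ ≤ U) = 0.95: U = 7.61 + z_{0.05}·3.66.
z = 1.645; U = 7.61 + 1.645 × 3.66 = 13.63.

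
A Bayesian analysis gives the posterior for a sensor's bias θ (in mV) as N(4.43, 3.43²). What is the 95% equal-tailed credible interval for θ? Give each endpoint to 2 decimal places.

[-2.29, 11.15]

The posterior is symmetric, so the 95% equal-tailed interval is θ = 4.43 ± z·3.43 with z = 1.960.
Half-width: 1.960 × 3.43 = 6.72.
4.43 − 6.72 = -2.29; 4.43 + 6.72 = 11.15.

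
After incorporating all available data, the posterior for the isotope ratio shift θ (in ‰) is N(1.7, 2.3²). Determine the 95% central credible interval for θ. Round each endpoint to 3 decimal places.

[-2.808, 6.208]

The posterior is symmetric, so the 95% equal-tailed interval is θ = 1.7 ± z·2.3 with z = 1.960.
Half-width: 1.960 × 2.3 = 4.508.
1.7 − 4.508 = -2.808; 1.7 + 4.508 = 6.208.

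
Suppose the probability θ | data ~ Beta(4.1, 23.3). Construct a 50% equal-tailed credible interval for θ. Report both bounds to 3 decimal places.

Posterior: Beta(4.1, 23.3).
Equal-tailed 50% interval: the 0.25 and 0.75 quantiles of Beta(4.1, 23.3).
Posterior mean ≈ 0.150, SD ≈ 0.067; a Normal approximation gives roughly [0.104, 0.195].
Exact: F⁻¹(0.25) = 0.100; F⁻¹(0.75) = 0.190.

[0.100, 0.190]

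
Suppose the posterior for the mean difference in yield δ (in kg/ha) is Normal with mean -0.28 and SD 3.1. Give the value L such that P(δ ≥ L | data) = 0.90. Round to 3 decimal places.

-4.253

Need L with P(δ ≥ L) = 0.90: L = -0.28 − z_{0.1}·3.1.
z = 1.282; L = -0.28 − 1.282 × 3.1 = -4.253.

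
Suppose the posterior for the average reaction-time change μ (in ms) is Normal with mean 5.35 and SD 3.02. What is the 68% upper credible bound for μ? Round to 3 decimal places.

Need U with P(μ ≤ U) = 0.68: U = 5.35 + z_{0.32}·3.02.
z = 0.468; U = 5.35 + 0.468 × 3.02 = 6.762.

6.762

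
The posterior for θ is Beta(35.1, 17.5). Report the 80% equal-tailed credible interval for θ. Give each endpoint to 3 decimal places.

[0.583, 0.749]

Posterior: Beta(35.1, 17.5).
Equal-tailed 80% interval: the 0.1 and 0.9 quantiles of Beta(35.1, 17.5).
Posterior mean ≈ 0.667, SD ≈ 0.064; a Normal approximation gives roughly [0.585, 0.750].
Exact: F⁻¹(0.1) = 0.583; F⁻¹(0.9) = 0.749.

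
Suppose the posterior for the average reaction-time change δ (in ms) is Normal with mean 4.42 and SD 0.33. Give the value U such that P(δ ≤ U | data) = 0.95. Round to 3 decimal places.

4.963

Need U with P(δ ≤ U) = 0.95: U = 4.42 + z_{0.05}·0.33.
z = 1.645; U = 4.42 + 1.645 × 0.33 = 4.963.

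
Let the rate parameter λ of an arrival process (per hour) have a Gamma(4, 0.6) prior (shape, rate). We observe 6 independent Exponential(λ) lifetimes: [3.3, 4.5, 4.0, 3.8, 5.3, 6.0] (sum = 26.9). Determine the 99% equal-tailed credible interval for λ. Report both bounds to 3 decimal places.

[0.135, 0.727]

Posterior: Gamma(4+6, 0.6+26.9) = Gamma(10, 27.5) (shape, rate).
Equal-tailed 99% interval: Gamma(10, 27.5) quantiles at 0.005 and 0.995.
Posterior mean ≈ 0.364, SD ≈ 0.115; a Normal approximation gives roughly [0.067, 0.660].
Exact: lower = 0.135; upper = 0.727.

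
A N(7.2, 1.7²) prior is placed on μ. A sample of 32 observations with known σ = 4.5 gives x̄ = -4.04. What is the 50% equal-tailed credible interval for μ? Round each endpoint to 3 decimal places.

Posterior precision = 1/1.7² + 32/4.5² = 0.3460 + 1.5802 = 1.9263, so posterior SD = 0.7205.
Posterior mean = (7.2/1.7² + 32·-4.04/4.5²) / 1.9263 = -2.0209.
Interval: -2.0209 ± 0.674 × 0.7205 → [-2.507, -1.535].

[-2.507, -1.535]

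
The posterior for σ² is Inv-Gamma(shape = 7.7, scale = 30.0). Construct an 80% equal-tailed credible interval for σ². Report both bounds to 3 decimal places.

[2.631, 6.778]

Inverse-Gamma(7.7, 30.0) quantiles: F⁻¹(0.1) and F⁻¹(0.9).
Equivalently, 1/σ² ~ Gamma(7.7, rate = 30.0); invert its 0.9 and 0.1 quantiles.
Posterior mean ≈ 4.478, SD ≈ 1.875; a Normal approximation gives roughly [2.074, 6.881].
Exact: lower = 2.631; upper = 6.778.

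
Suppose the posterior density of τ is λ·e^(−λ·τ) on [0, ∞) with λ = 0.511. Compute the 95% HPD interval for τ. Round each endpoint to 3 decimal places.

[0.000, 5.862]

The exponential density is strictly decreasing on [0, ∞), so the HPD interval is anchored at 0: [0, q] with P(τ ≤ q) = 0.95.
q = −ln(1 − 0.95) / 0.511 = 2.9957 / 0.511 = 5.862.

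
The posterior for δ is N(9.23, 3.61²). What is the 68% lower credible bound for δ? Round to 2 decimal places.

7.54

Need L with P(δ ≥ L) = 0.68: L = 9.23 − z_{0.32}·3.61.
z = 0.468; L = 9.23 − 0.468 × 3.61 = 7.54.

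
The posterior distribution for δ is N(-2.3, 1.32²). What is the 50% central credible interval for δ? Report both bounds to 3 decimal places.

The posterior is symmetric, so the 50% equal-tailed interval is δ = -2.3 ± z·1.32 with z = 0.674.
Half-width: 0.674 × 1.32 = 0.890.
-2.3 − 0.890 = -3.190; -2.3 + 0.890 = -1.410.

[-3.190, -1.410]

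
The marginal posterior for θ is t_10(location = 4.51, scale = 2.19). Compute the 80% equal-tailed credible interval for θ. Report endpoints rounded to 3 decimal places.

[1.505, 7.515]

The t_10 distribution is symmetric; the 80% interval is 4.51 ± t·2.19 with t_{0.9,10} = 1.372.
Half-width: 1.372 × 2.19 = 3.005.
4.51 − 3.005 = 1.505; 4.51 + 3.005 = 7.515.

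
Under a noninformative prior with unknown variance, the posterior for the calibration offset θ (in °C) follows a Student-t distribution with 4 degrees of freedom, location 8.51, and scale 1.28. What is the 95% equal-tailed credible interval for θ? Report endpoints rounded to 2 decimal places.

The t_4 distribution is symmetric; the 95% interval is 8.51 ± t·1.28 with t_{0.975,4} = 2.776.
Half-width: 2.776 × 1.28 = 3.55.
8.51 − 3.55 = 4.96; 8.51 + 3.55 = 12.06.

[4.96, 12.06]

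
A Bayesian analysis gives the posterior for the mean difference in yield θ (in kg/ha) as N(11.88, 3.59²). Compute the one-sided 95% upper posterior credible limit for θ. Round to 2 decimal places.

Need U with P(θ ≤ U) = 0.95: U = 11.88 + z_{0.05}·3.59.
z = 1.645; U = 11.88 + 1.645 × 3.59 = 17.79.

17.79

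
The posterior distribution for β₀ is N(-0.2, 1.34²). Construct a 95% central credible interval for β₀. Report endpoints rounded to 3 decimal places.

[-2.826, 2.426]

The posterior is symmetric, so the 95% equal-tailed interval is β₀ = -0.2 ± z·1.34 with z = 1.960.
Half-width: 1.960 × 1.34 = 2.626.
-0.2 − 2.626 = -2.826; -0.2 + 2.626 = 2.426.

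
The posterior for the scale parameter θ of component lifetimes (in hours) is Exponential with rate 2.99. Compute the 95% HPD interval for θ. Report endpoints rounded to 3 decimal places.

The exponential density is strictly decreasing on [0, ∞), so the HPD interval is anchored at 0: [0, q] with P(θ ≤ q) = 0.95.
q = −ln(1 − 0.95) / 2.99 = 2.9957 / 2.99 = 1.002.

[0.000, 1.002]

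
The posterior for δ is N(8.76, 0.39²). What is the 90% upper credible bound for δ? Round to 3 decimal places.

Need U with P(δ ≤ U) = 0.90: U = 8.76 + z_{0.1}·0.39.
z = 1.282; U = 8.76 + 1.282 × 0.39 = 9.260.

9.260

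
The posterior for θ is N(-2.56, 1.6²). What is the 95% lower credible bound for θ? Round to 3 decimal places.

Need L with P(θ ≥ L) = 0.95: L = -2.56 − z_{0.05}·1.6.
z = 1.645; L = -2.56 − 1.645 × 1.6 = -5.192.

-5.192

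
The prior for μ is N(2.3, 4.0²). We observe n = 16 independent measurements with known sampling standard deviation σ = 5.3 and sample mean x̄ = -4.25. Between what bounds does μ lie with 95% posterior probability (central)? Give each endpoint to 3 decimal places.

Posterior precision = 1/4.0² + 16/5.3² = 0.0625 + 0.5696 = 0.6321, so posterior SD = 1.2578.
Posterior mean = (2.3/4.0² + 16·-4.25/5.3²) / 0.6321 = -3.6024.
Interval: -3.6024 ± 1.960 × 1.2578 → [-6.068, -1.137].

[-6.068, -1.137]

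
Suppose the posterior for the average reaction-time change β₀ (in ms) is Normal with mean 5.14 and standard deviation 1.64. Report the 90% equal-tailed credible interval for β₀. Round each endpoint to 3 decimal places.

The posterior is symmetric, so the 90% equal-tailed interval is β₀ = 5.14 ± z·1.64 with z = 1.645.
Half-width: 1.645 × 1.64 = 2.698.
5.14 − 2.698 = 2.442; 5.14 + 2.698 = 7.838.

[2.442, 7.838]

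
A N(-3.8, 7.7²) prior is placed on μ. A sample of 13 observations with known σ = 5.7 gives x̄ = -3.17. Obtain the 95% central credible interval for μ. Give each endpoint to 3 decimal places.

Posterior precision = 1/7.7² + 13/5.7² = 0.0169 + 0.4001 = 0.4170, so posterior SD = 1.5486.
Posterior mean = (-3.8/7.7² + 13·-3.17/5.7²) / 0.4170 = -3.1955.
Interval: -3.1955 ± 1.960 × 1.5486 → [-6.231, -0.160].

[-6.231, -0.160]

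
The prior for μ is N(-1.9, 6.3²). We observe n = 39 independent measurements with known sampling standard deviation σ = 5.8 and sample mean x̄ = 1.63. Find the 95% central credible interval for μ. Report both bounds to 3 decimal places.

Posterior precision = 1/6.3² + 39/5.8² = 0.0252 + 1.1593 = 1.1845, so posterior SD = 0.9188.
Posterior mean = (-1.9/6.3² + 39·1.63/5.8²) / 1.1845 = 1.5549.
Interval: 1.5549 ± 1.960 × 0.9188 → [-0.246, 3.356].

[-0.246, 3.356]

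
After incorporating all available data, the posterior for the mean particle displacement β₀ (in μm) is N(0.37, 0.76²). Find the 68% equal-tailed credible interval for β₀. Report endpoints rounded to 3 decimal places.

The posterior is symmetric, so the 68% equal-tailed interval is β₀ = 0.37 ± z·0.76 with z = 0.994.
Half-width: 0.994 × 0.76 = 0.756.
0.37 − 0.756 = -0.386; 0.37 + 0.756 = 1.126.

[-0.386, 1.126]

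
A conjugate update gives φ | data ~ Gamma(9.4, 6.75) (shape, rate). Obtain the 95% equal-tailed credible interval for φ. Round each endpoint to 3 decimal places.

[0.650, 2.414]

Posterior: Gamma(shape 9.4, rate 6.75).
Equal-tailed 95% interval: Gamma(9.4, 6.75) quantiles at 0.025 and 0.975.
Posterior mean ≈ 1.393, SD ≈ 0.454; a Normal approximation gives roughly [0.502, 2.283].
Exact: lower = 0.650; upper = 2.414.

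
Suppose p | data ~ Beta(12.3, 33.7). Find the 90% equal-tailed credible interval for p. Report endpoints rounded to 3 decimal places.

Posterior: Beta(12.3, 33.7).
Equal-tailed 90% interval: the 0.05 and 0.95 quantiles of Beta(12.3, 33.7).
Posterior mean ≈ 0.267, SD ≈ 0.065; a Normal approximation gives roughly [0.161, 0.374].
Exact: F⁻¹(0.05) = 0.167; F⁻¹(0.95) = 0.379.

[0.167, 0.379]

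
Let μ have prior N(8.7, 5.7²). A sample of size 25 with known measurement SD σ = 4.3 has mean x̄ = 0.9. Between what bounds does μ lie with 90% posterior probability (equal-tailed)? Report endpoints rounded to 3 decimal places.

[-0.325, 2.472]

Posterior precision = 1/5.7² + 25/4.3² = 0.0308 + 1.3521 = 1.3829, so posterior SD = 0.8504.
Posterior mean = (8.7/5.7² + 25·0.9/4.3²) / 1.3829 = 1.0736.
Interval: 1.0736 ± 1.645 × 0.8504 → [-0.325, 2.472].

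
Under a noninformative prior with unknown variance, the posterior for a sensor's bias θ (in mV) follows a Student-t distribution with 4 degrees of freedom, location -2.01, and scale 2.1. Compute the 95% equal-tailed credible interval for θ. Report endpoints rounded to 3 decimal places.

The t_4 distribution is symmetric; the 95% interval is -2.01 ± t·2.1 with t_{0.975,4} = 2.776.
Half-width: 2.776 × 2.1 = 5.831.
-2.01 − 5.831 = -7.841; -2.01 + 5.831 = 3.821.

[-7.841, 3.821]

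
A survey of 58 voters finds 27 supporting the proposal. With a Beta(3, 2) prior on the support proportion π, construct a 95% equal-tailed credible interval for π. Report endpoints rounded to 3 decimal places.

[0.355, 0.599]

Posterior: Beta(3+27, 2+31) = Beta(30, 33).
Equal-tailed 95% interval: the 0.025 and 0.975 quantiles of Beta(30, 33).
Posterior mean ≈ 0.476, SD ≈ 0.062; a Normal approximation gives roughly [0.354, 0.599].
Exact: F⁻¹(0.025) = 0.355; F⁻¹(0.975) = 0.599.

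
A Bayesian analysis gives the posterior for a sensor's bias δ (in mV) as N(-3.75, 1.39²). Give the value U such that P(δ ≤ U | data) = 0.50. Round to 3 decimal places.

-3.750

Need U with P(δ ≤ U) = 0.50: U = -3.75 + z_{0.5}·1.39.
z = 0.000; U = -3.75 + 0.000 × 1.39 = -3.750.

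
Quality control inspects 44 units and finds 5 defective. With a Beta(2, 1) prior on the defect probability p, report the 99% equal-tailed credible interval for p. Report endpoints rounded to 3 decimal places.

[0.046, 0.306]

Posterior: Beta(2+5, 1+39) = Beta(7, 40).
Equal-tailed 99% interval: the 0.005 and 0.995 quantiles of Beta(7, 40).
Posterior mean ≈ 0.149, SD ≈ 0.051; a Normal approximation gives roughly [0.017, 0.281].
Exact: F⁻¹(0.005) = 0.046; F⁻¹(0.995) = 0.306.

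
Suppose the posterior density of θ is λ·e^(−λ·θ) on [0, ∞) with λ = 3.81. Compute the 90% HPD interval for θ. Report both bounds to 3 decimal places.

[0.000, 0.604]

The exponential density is strictly decreasing on [0, ∞), so the HPD interval is anchored at 0: [0, q] with P(θ ≤ q) = 0.90.
q = −ln(1 − 0.90) / 3.81 = 2.3026 / 3.81 = 0.604.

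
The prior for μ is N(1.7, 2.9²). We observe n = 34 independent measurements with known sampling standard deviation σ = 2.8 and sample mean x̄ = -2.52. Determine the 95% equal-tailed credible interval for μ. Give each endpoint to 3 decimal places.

[-3.336, -1.479]

Posterior precision = 1/2.9² + 34/2.8² = 0.1189 + 4.3367 = 4.4556, so posterior SD = 0.4737.
Posterior mean = (1.7/2.9² + 34·-2.52/2.8²) / 4.4556 = -2.4074.
Interval: -2.4074 ± 1.960 × 0.4737 → [-3.336, -1.479].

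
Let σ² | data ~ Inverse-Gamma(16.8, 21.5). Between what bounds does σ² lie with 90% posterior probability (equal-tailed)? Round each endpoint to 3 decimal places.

Inverse-Gamma(16.8, 21.5) quantiles: F⁻¹(0.05) and F⁻¹(0.95).
Equivalently, 1/σ² ~ Gamma(16.8, rate = 21.5); invert its 0.95 and 0.05 quantiles.
Posterior mean ≈ 1.361, SD ≈ 0.354; a Normal approximation gives roughly [0.779, 1.943].
Exact: lower = 0.894; upper = 2.015.

[0.894, 2.015]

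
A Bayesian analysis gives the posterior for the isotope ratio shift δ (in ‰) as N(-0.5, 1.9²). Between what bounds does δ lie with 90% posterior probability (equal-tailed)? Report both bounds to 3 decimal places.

[-3.625, 2.625]

The posterior is symmetric, so the 90% equal-tailed interval is δ = -0.5 ± z·1.9 with z = 1.645.
Half-width: 1.645 × 1.9 = 3.125.
-0.5 − 3.125 = -3.625; -0.5 + 3.125 = 2.625.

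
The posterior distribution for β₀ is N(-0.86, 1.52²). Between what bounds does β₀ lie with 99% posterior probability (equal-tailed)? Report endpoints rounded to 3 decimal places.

[-4.775, 3.055]

The posterior is symmetric, so the 99% equal-tailed interval is β₀ = -0.86 ± z·1.52 with z = 2.576.
Half-width: 2.576 × 1.52 = 3.915.
-0.86 − 3.915 = -4.775; -0.86 + 3.915 = 3.055.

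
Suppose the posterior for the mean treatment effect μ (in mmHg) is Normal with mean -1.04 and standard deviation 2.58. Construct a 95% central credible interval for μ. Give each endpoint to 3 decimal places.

The posterior is symmetric, so the 95% equal-tailed interval is μ = -1.04 ± z·2.58 with z = 1.960.
Half-width: 1.960 × 2.58 = 5.057.
-1.04 − 5.057 = -6.097; -1.04 + 5.057 = 4.017.

[-6.097, 4.017]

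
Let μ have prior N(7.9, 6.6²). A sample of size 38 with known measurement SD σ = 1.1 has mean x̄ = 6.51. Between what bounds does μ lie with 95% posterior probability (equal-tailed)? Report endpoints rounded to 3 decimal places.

Posterior precision = 1/6.6² + 38/1.1² = 0.0230 + 31.4050 = 31.4279, so posterior SD = 0.1784.
Posterior mean = (7.9/6.6² + 38·6.51/1.1²) / 31.4279 = 6.5110.
Interval: 6.5110 ± 1.960 × 0.1784 → [6.161, 6.861].

[6.161, 6.861]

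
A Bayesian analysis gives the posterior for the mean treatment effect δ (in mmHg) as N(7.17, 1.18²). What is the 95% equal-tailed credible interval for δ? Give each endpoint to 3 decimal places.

The posterior is symmetric, so the 95% equal-tailed interval is δ = 7.17 ± z·1.18 with z = 1.960.
Half-width: 1.960 × 1.18 = 2.313.
7.17 − 2.313 = 4.857; 7.17 + 2.313 = 9.483.

[4.857, 9.483]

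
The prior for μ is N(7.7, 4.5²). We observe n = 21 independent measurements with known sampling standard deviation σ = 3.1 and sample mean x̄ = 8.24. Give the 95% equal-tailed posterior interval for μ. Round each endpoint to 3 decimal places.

Posterior precision = 1/4.5² + 21/3.1² = 0.0494 + 2.1852 = 2.2346, so posterior SD = 0.6690.
Posterior mean = (7.7/4.5² + 21·8.24/3.1²) / 2.2346 = 8.2281.
Interval: 8.2281 ± 1.960 × 0.6690 → [6.917, 9.539].

[6.917, 9.539]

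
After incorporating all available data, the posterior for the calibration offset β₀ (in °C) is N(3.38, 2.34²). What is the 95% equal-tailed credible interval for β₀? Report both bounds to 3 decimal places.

The posterior is symmetric, so the 95% equal-tailed interval is β₀ = 3.38 ± z·2.34 with z = 1.960.
Half-width: 1.960 × 2.34 = 4.586.
3.38 − 4.586 = -1.206; 3.38 + 4.586 = 7.966.

[-1.206, 7.966]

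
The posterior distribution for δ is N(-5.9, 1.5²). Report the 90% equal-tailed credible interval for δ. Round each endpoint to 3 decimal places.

[-8.367, -3.433]

The posterior is symmetric, so the 90% equal-tailed interval is δ = -5.9 ± z·1.5 with z = 1.645.
Half-width: 1.645 × 1.5 = 2.467.
-5.9 − 2.467 = -8.367; -5.9 + 2.467 = -3.433.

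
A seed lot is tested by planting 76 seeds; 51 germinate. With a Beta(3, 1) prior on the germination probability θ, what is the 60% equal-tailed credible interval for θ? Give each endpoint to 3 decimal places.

[0.631, 0.719]

Posterior: Beta(3+51, 1+25) = Beta(54, 26).
Equal-tailed 60% interval: the 0.2 and 0.8 quantiles of Beta(54, 26).
Posterior mean ≈ 0.675, SD ≈ 0.052; a Normal approximation gives roughly [0.631, 0.719].
Exact: F⁻¹(0.2) = 0.631; F⁻¹(0.8) = 0.719.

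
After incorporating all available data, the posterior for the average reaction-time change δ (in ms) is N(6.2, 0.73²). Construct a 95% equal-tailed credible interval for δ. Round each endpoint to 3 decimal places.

[4.769, 7.631]

The posterior is symmetric, so the 95% equal-tailed interval is δ = 6.2 ± z·0.73 with z = 1.960.
Half-width: 1.960 × 0.73 = 1.431.
6.2 − 1.431 = 4.769; 6.2 + 1.431 = 7.631.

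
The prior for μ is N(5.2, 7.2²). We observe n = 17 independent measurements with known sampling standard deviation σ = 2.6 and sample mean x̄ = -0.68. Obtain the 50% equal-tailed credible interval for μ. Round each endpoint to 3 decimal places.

[-1.059, -0.212]

Posterior precision = 1/7.2² + 17/2.6² = 0.0193 + 2.5148 = 2.5341, so posterior SD = 0.6282.
Posterior mean = (5.2/7.2² + 17·-0.68/2.6²) / 2.5341 = -0.6352.
Interval: -0.6352 ± 0.674 × 0.6282 → [-1.059, -0.212].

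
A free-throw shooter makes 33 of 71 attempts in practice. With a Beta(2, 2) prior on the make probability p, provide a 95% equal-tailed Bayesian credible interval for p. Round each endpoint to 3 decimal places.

Posterior: Beta(2+33, 2+38) = Beta(35, 40).
Equal-tailed 95% interval: the 0.025 and 0.975 quantiles of Beta(35, 40).
Posterior mean ≈ 0.467, SD ≈ 0.057; a Normal approximation gives roughly [0.355, 0.579].
Exact: F⁻¹(0.025) = 0.356; F⁻¹(0.975) = 0.579.

[0.356, 0.579]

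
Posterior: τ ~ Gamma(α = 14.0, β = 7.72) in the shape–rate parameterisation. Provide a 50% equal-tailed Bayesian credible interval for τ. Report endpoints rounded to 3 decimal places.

Posterior: Gamma(shape 14.0, rate 7.72).
Equal-tailed 50% interval: Gamma(14.0, 7.72) quantiles at 0.25 and 0.75.
Posterior mean ≈ 1.813, SD ≈ 0.485; a Normal approximation gives roughly [1.487, 2.140].
Exact: lower = 1.467; upper = 2.113.

[1.467, 2.113]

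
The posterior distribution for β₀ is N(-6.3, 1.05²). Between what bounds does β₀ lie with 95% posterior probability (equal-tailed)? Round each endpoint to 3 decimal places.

The posterior is symmetric, so the 95% equal-tailed interval is β₀ = -6.3 ± z·1.05 with z = 1.960.
Half-width: 1.960 × 1.05 = 2.058.
-6.3 − 2.058 = -8.358; -6.3 + 2.058 = -4.242.

[-8.358, -4.242]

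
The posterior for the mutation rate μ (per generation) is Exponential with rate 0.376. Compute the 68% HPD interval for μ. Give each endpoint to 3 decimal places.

The exponential density is strictly decreasing on [0, ∞), so the HPD interval is anchored at 0: [0, q] with P(μ ≤ q) = 0.68.
q = −ln(1 − 0.68) / 0.376 = 1.1394 / 0.376 = 3.030.

[0.000, 3.030]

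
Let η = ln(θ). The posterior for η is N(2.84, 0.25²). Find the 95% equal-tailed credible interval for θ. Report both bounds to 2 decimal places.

On the log scale the 95% interval is 2.84 ± 1.960 × 0.25 = [2.3500, 3.3300].
Exponentiate: [e^2.3500, e^3.3300] = [10.49, 27.94].

[10.49, 27.94]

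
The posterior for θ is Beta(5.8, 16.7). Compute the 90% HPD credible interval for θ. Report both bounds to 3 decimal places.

[0.110, 0.401]

The posterior is unimodal and skewed, so the HPD interval has equal density at both endpoints and is the shortest 90% interval.
Solving f(0.110) = f(0.401) with F(0.401) − F(0.110) = 0.90 gives [0.110, 0.401].
For comparison, the equal-tailed interval is [0.122, 0.418]; the HPD is narrower and shifted toward the mode.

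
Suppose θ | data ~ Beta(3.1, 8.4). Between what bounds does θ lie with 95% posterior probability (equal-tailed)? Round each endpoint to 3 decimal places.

[0.068, 0.546]

Posterior: Beta(3.1, 8.4).
Equal-tailed 95% interval: the 0.025 and 0.975 quantiles of Beta(3.1, 8.4).
Posterior mean ≈ 0.270, SD ≈ 0.126; a Normal approximation gives roughly [0.024, 0.516].
Exact: F⁻¹(0.025) = 0.068; F⁻¹(0.975) = 0.546.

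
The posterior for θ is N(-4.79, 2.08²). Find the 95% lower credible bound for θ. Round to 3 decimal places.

Need L with P(θ ≥ L) = 0.95: L = -4.79 − z_{0.05}·2.08.
z = 1.645; L = -4.79 − 1.645 × 2.08 = -8.211.

-8.211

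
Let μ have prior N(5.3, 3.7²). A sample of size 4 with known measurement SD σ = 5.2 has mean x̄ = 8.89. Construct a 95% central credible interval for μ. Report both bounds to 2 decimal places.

[3.53, 11.87]

Posterior precision = 1/3.7² + 4/5.2² = 0.0730 + 0.1479 = 0.2210, so posterior SD = 2.1273.
Posterior mean = (5.3/3.7² + 4·8.89/5.2²) / 0.2210 = 7.7033.
Interval: 7.7033 ± 1.960 × 2.1273 → [3.53, 11.87].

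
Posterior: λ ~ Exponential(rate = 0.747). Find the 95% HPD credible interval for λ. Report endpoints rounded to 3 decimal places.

The exponential density is strictly decreasing on [0, ∞), so the HPD interval is anchored at 0: [0, q] with P(λ ≤ q) = 0.95.
q = −ln(1 − 0.95) / 0.747 = 2.9957 / 0.747 = 4.010.

[0.000, 4.010]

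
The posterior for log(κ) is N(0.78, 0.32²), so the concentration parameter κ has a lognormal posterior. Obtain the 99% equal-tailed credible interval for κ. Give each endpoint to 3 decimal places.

[0.957, 4.974]

On the log scale the 99% interval is 0.78 ± 2.576 × 0.32 = [-0.0443, 1.6043].
Exponentiate: [e^-0.0443, e^1.6043] = [0.957, 4.974].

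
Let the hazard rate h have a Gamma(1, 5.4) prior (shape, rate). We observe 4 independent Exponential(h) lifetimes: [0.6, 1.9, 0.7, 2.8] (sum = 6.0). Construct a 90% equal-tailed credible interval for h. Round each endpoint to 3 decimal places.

[0.173, 0.803]

Posterior: Gamma(1+4, 5.4+6.0) = Gamma(5, 11.4) (shape, rate).
Equal-tailed 90% interval: Gamma(5, 11.4) quantiles at 0.05 and 0.95.
Posterior mean ≈ 0.439, SD ≈ 0.196; a Normal approximation gives roughly [0.116, 0.761].
Exact: lower = 0.173; upper = 0.803.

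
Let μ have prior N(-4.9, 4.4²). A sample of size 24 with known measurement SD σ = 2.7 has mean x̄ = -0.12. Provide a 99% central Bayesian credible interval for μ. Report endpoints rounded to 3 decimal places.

[-1.602, 1.215]

Posterior precision = 1/4.4² + 24/2.7² = 0.0517 + 3.2922 = 3.3438, so posterior SD = 0.5469.
Posterior mean = (-4.9/4.4² + 24·-0.12/2.7²) / 3.3438 = -0.1938.
Interval: -0.1938 ± 2.576 × 0.5469 → [-1.602, 1.215].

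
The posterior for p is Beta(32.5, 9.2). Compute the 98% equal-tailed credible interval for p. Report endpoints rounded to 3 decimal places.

[0.615, 0.905]

Posterior: Beta(32.5, 9.2).
Equal-tailed 98% interval: the 0.01 and 0.99 quantiles of Beta(32.5, 9.2).
Posterior mean ≈ 0.779, SD ≈ 0.063; a Normal approximation gives roughly [0.632, 0.927].
Exact: F⁻¹(0.01) = 0.615; F⁻¹(0.99) = 0.905.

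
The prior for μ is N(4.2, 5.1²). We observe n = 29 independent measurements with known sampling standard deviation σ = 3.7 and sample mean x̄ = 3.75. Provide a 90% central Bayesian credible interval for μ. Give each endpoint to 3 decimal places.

Posterior precision = 1/5.1² + 29/3.7² = 0.0384 + 2.1183 = 2.1568, so posterior SD = 0.6809.
Posterior mean = (4.2/5.1² + 29·3.75/3.7²) / 2.1568 = 3.7580.
Interval: 3.7580 ± 1.645 × 0.6809 → [2.638, 4.878].

[2.638, 4.878]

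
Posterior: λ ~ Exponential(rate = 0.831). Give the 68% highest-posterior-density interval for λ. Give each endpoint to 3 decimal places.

[0.000, 1.371]

The exponential density is strictly decreasing on [0, ∞), so the HPD interval is anchored at 0: [0, q] with P(λ ≤ q) = 0.68.
q = −ln(1 − 0.68) / 0.831 = 1.1394 / 0.831 = 1.371.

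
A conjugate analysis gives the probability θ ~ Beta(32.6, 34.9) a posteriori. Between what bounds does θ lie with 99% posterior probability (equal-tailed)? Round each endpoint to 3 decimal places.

[0.330, 0.637]

Posterior: Beta(32.6, 34.9).
Equal-tailed 99% interval: the 0.005 and 0.995 quantiles of Beta(32.6, 34.9).
Posterior mean ≈ 0.483, SD ≈ 0.060; a Normal approximation gives roughly [0.327, 0.638].
Exact: F⁻¹(0.005) = 0.330; F⁻¹(0.995) = 0.637.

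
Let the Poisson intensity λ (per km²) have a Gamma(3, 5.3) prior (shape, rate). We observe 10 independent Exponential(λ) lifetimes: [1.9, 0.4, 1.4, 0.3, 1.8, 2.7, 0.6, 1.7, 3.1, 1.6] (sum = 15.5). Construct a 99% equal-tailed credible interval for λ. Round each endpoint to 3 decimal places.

Posterior: Gamma(3+10, 5.3+15.5) = Gamma(13, 20.8) (shape, rate).
Equal-tailed 99% interval: Gamma(13, 20.8) quantiles at 0.005 and 0.995.
Posterior mean ≈ 0.625, SD ≈ 0.173; a Normal approximation gives roughly [0.178, 1.072].
Exact: lower = 0.268; upper = 1.161.

[0.268, 1.161]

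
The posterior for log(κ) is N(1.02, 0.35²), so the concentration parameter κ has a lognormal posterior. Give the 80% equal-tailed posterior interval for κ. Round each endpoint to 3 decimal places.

On the log scale the 80% interval is 1.02 ± 1.282 × 0.35 = [0.5715, 1.4685].
Exponentiate: [e^0.5715, e^1.4685] = [1.771, 4.343].

[1.771, 4.343]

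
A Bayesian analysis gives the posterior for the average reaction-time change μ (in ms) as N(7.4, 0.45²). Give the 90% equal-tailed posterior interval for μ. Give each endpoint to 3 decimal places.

[6.660, 8.140]

The posterior is symmetric, so the 90% equal-tailed interval is μ = 7.4 ± z·0.45 with z = 1.645.
Half-width: 1.645 × 0.45 = 0.740.
7.4 − 0.740 = 6.660; 7.4 + 0.740 = 8.140.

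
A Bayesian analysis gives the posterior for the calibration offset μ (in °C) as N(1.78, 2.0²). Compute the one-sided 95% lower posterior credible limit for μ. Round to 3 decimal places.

Need L with P(μ ≥ L) = 0.95: L = 1.78 − z_{0.05}·2.0.
z = 1.645; L = 1.78 − 1.645 × 2.0 = -1.510.

-1.510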